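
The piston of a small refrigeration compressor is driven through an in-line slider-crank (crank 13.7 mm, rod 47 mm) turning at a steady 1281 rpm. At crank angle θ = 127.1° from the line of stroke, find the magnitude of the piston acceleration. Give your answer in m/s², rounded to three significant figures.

ω = 2π·1281/60 = 134.1 rad/s
x(θ) = r cosθ + √(L² − r² sin²θ); with ω constant, a = ω²·d²x/dθ².
d²x/dθ² = −r cosθ − r²(cos2θ)/√u − r⁴ sin²2θ/(4u^{3/2}),  u = L² − r² sin²θ = 0.0020896 m².
Substituting r = 0.0137 m, L = 0.047 m, θ = 127.1°: d²x/dθ² = +0.0092965 m.
a = ω²·d²x/dθ² = (134.1)²·(+0.0092965) = +167.29 m/s²;  |a| = 167.29 m/s².

167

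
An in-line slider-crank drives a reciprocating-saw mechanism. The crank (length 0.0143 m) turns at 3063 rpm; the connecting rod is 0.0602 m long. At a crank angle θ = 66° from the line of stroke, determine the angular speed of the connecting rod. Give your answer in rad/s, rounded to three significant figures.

31.7

ω = 320.8 rad/s (converted from 3063 rpm).
The rod makes angle φ with the slider axis where L sinφ = r sinθ; differentiating, L cosφ·φ̇ = r ω cosθ.
L cosφ = √(L² − r² sin²θ) = 0.058765 m.
|ω_rod| = r ω |cosθ| / √(L² − r² sin²θ) = 0.0143·320.8·0.40674/0.058765 = 31.747 rad/s.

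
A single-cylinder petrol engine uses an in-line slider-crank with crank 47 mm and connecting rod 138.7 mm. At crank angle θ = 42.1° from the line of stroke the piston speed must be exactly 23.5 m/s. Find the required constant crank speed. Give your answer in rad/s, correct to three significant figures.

For an in-line slider-crank, |v_piston| = rω|sinθ|·[1 + r cosθ/√(L² − r² sin²θ)].
With r = 0.047 m, L = 0.1387 m, θ = 42.1°: the bracketed kinematic factor |dx/dθ| = 0.039645 m.
ω = v/|dx/dθ| = 23.5/0.039645 = 592.76 rad/s.

593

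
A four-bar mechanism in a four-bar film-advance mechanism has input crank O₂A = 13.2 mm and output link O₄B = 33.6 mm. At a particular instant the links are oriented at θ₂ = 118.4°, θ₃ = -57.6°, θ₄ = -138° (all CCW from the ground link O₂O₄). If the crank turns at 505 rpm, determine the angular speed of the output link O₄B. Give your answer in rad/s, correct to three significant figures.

1.47

ω₂ = 52.88 rad/s (from 505 rpm).
Differentiating the loop-closure r₂e^{iθ₂}+r₃e^{iθ₃}=r₁+r₄e^{iθ₄} gives r₂ω₂e^{iθ₂}+r₃ω₃e^{iθ₃}=r₄ω₄e^{iθ₄}.
Eliminating the other unknown: ω₄ = r₂ω₂ sin(θ₂−θ₃) / [r₄ sin(θ₄−θ₃)].
Numerator sine = +0.06976; denominator sine = -0.98600.
Result = 0.0132·52.88·(+0.06976) / (0.0336·(-0.98600)) = -1.4698 rad/s; magnitude 1.4698 rad/s.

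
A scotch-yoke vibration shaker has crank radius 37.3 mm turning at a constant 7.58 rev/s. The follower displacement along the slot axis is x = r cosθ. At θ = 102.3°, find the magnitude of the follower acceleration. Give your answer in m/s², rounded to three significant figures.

ω = 47.63 rad/s (from 7.58 rev/s).
x = r cosθ ⇒ ẍ = −rω² cosθ (ω constant).
|a| = rω²|cosθ| = 0.0373·(47.63)²·|cos 102.3°| = 18.024 m/s².

18.0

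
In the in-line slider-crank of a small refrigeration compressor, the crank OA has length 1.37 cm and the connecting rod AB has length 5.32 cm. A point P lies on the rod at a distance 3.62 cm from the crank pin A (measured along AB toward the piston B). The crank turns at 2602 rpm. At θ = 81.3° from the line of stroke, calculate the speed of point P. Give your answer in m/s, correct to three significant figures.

3.80

ω = 272.5 rad/s.  Crank-pin speed |V_A| = rω = 3.733 m/s, perpendicular to OA.
Rod angle: sinφ = −(r/L) sinθ ⇒ φ = -14.747°; ω_rod = −rω cosθ/√(L²−r²sin²θ) = -10.975 rad/s.
V_P = V_A + ω_rod × AP, with AP = 0.0362 m along the rod.
Components: V_Px = −rω sinθ − a·ω_rod·sinφ = -3.7912 m/s;  V_Py = rω cosθ + a·ω_rod·cosφ = +0.18043 m/s.
|V_P| = √(V_Px² + V_Py²) = 3.7955 m/s.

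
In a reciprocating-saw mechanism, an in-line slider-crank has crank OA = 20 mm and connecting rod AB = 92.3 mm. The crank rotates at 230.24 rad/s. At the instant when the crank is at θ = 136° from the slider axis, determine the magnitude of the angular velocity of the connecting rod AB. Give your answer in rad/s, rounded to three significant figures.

ω = 230.2 rad/s
The rod makes angle φ with the slider axis where L sinφ = r sinθ; differentiating, L cosφ·φ̇ = r ω cosθ.
L cosφ = √(L² − r² sin²θ) = 0.091248 m.
|ω_rod| = r ω |cosθ| / √(L² − r² sin²θ) = 0.02·230.2·0.71934/0.091248 = 36.301 rad/s.

36.3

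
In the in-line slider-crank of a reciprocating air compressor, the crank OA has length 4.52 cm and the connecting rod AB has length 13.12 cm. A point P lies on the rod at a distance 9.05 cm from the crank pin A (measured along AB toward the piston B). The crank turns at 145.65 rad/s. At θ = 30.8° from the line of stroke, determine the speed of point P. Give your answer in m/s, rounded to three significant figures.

4.43

ω = 145.7 rad/s.  Crank-pin speed |V_A| = rω = 6.5834 m/s, perpendicular to OA.
Rod angle: sinφ = −(r/L) sinθ ⇒ φ = -10.160°; ω_rod = −rω cosθ/√(L²−r²sin²θ) = -43.788 rad/s.
V_P = V_A + ω_rod × AP, with AP = 0.0905 m along the rod.
Components: V_Px = −rω sinθ − a·ω_rod·sinφ = -4.07 m/s;  V_Py = rω cosθ + a·ω_rod·cosφ = +1.7542 m/s.
|V_P| = √(V_Px² + V_Py²) = 4.432 m/s.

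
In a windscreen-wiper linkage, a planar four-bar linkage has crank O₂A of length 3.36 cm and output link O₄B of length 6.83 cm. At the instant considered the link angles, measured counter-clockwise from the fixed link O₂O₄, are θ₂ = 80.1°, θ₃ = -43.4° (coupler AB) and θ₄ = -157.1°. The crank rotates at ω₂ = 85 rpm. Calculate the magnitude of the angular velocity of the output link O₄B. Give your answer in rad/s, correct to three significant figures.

ω₂ = 8.901 rad/s (from 85 rpm).
Differentiating the loop-closure r₂e^{iθ₂}+r₃e^{iθ₃}=r₁+r₄e^{iθ₄} gives r₂ω₂e^{iθ₂}+r₃ω₃e^{iθ₃}=r₄ω₄e^{iθ₄}.
Eliminating the other unknown: ω₄ = r₂ω₂ sin(θ₂−θ₃) / [r₄ sin(θ₄−θ₃)].
Numerator sine = +0.83389; denominator sine = -0.91566.
Result = 0.0336·8.901·(+0.83389) / (0.0683·(-0.91566)) = -3.9878 rad/s; magnitude 3.9878 rad/s.

3.99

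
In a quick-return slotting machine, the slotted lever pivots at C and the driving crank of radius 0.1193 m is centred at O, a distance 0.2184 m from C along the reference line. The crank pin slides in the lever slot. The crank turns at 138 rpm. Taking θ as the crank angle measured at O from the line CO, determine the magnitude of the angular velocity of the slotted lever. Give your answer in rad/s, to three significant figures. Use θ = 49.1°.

4.71

ω = 14.45 rad/s (from 138 rpm).
Crank pin A relative to C: A = (d + r cosθ, r sinθ); lever angle φ = atan2(r sinθ, d + r cosθ).
Differentiating tanφ: φ̇ = rω(d cosθ + r)/(d² + r² + 2dr cosθ).
d² + r² + 2dr cosθ = |CA|² = 0.0960498 m²;  d cosθ + r = +0.2623 m.
|ω_lever| = |0.1193·14.45·+0.2623| / 0.0960498 = 4.7081 rad/s.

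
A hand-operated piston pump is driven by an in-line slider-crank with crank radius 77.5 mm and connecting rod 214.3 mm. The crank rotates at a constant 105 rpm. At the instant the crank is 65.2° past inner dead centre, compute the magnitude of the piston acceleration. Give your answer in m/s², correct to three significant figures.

1.68

ω = 2π·105/60 = 11 rad/s
x(θ) = r cosθ + √(L² − r² sin²θ); with ω constant, a = ω²·d²x/dθ².
d²x/dθ² = −r cosθ − r²(cos2θ)/√u − r⁴ sin²2θ/(4u^{3/2}),  u = L² − r² sin²θ = 0.040975 m².
Substituting r = 0.0775 m, L = 0.2143 m, θ = 65.2°: d²x/dθ² = -0.013907 m.
a = ω²·d²x/dθ² = (11)²·(-0.013907) = -1.6814 m/s²;  |a| = 1.6814 m/s².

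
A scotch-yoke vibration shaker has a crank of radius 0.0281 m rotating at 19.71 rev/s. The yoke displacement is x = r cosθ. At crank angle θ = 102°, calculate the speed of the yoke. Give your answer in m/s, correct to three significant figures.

ω = 123.8 rad/s (from 19.71 rev/s).
x = r cosθ ⇒ ẋ = −rω sinθ.
|v| = rω|sinθ| = 0.0281·123.8·|sin 102°| = 3.4039 m/s.

3.40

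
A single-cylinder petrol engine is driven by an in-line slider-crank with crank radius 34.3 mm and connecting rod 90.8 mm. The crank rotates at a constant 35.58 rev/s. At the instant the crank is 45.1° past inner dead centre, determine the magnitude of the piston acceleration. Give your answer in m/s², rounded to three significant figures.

ω = 2π·35.6 = 223.6 rad/s
x(θ) = r cosθ + √(L² − r² sin²θ); with ω constant, a = ω²·d²x/dθ².
d²x/dθ² = −r cosθ − r²(cos2θ)/√u − r⁴ sin²2θ/(4u^{3/2}),  u = L² − r² sin²θ = 0.00765434 m².
Substituting r = 0.0343 m, L = 0.0908 m, θ = 45.1°: d²x/dθ² = -0.024681 m.
a = ω²·d²x/dθ² = (223.6)²·(-0.024681) = -1233.5 m/s²;  |a| = 1233.5 m/s².

1230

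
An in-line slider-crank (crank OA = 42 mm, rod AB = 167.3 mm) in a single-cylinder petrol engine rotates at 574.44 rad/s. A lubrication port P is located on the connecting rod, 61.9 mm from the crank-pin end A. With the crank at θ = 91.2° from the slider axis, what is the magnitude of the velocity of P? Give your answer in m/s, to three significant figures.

ω = 574.4 rad/s.  Crank-pin speed |V_A| = rω = 24.126 m/s, perpendicular to OA.
Rod angle: sinφ = −(r/L) sinθ ⇒ φ = -14.536°; ω_rod = −rω cosθ/√(L²−r²sin²θ) = +3.12 rad/s.
V_P = V_A + ω_rod × AP, with AP = 0.0619 m along the rod.
Components: V_Px = −rω sinθ − a·ω_rod·sinφ = -24.073 m/s;  V_Py = rω cosθ + a·ω_rod·cosφ = -0.31832 m/s.
|V_P| = √(V_Px² + V_Py²) = 24.075 m/s.

24.1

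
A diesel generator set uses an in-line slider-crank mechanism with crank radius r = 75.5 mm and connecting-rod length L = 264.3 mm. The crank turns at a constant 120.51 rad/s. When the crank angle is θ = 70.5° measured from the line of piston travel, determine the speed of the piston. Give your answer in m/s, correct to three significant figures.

9.43

ω = 120.5 rad/s
For an in-line slider-crank, x = r cosθ + √(L² − r² sin²θ), so v = −rω sinθ·[1 + r cosθ/√(L² − r² sin²θ)].
With r = 0.0755 m, L = 0.2643 m, θ = 70.5°: √(L² − r² sin²θ) = 0.25454 m.
v = −0.0755·120.5·0.94264·[1 + 0.0755·0.33381/0.25454] = -9.4258 m/s.
|v| = 9.4258 m/s.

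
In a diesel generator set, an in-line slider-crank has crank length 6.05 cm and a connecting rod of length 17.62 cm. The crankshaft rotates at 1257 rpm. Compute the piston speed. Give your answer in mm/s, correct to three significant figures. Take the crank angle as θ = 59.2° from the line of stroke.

ω = 2π·1257/60 = 131.6 rad/s
For an in-line slider-crank, x = r cosθ + √(L² − r² sin²θ), so v = −rω sinθ·[1 + r cosθ/√(L² − r² sin²θ)].
With r = 0.0605 m, L = 0.1762 m, θ = 59.2°: √(L² − r² sin²θ) = 0.16836 m.
v = −0.0605·131.6·0.85896·[1 + 0.0605·0.51204/0.16836] = -8.0992 m/s.
|v| = 8.0992 m/s = 8099.2 mm/s.

8100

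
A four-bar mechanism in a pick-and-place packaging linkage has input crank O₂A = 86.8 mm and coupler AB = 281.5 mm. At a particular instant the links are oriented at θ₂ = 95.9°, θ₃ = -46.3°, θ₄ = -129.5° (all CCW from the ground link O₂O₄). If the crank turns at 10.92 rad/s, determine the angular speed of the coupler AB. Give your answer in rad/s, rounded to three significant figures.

ω₂ = 10.92 rad/s
Differentiating the loop-closure r₂e^{iθ₂}+r₃e^{iθ₃}=r₁+r₄e^{iθ₄} gives r₂ω₂e^{iθ₂}+r₃ω₃e^{iθ₃}=r₄ω₄e^{iθ₄}.
Eliminating the other unknown: ω₃ = r₂ω₂ sin(θ₄−θ₂) / [r₃ sin(θ₃−θ₄)].
Numerator sine = +0.71203; denominator sine = +0.99297.
Result = 0.0868·10.92·(+0.71203) / (0.2815·(+0.99297)) = +2.4145 rad/s; magnitude 2.4145 rad/s.

2.41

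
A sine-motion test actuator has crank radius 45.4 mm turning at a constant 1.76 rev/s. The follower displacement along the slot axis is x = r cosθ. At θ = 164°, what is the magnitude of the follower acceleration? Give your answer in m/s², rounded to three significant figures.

5.34

ω = 11.06 rad/s (from 1.76 rev/s).
x = r cosθ ⇒ ẍ = −rω² cosθ (ω constant).
|a| = rω²|cosθ| = 0.0454·(11.06)²·|cos 164°| = 5.3368 m/s².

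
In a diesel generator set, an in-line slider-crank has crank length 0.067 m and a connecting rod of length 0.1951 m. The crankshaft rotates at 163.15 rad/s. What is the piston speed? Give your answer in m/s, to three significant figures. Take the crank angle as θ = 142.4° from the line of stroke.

4.81

ω = 163.2 rad/s
For an in-line slider-crank, x = r cosθ + √(L² − r² sin²θ), so v = −rω sinθ·[1 + r cosθ/√(L² − r² sin²θ)].
With r = 0.067 m, L = 0.1951 m, θ = 142.4°: √(L² − r² sin²θ) = 0.19077 m.
v = −0.067·163.2·0.61015·[1 + 0.067·-0.79229/0.19077] = -4.8137 m/s.
|v| = 4.8137 m/s.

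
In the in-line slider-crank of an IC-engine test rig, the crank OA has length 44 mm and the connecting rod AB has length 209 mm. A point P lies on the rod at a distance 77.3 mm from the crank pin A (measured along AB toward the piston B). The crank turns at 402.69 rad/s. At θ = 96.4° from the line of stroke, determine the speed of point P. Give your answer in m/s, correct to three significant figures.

ω = 402.7 rad/s.  Crank-pin speed |V_A| = rω = 17.718 m/s, perpendicular to OA.
Rod angle: sinφ = −(r/L) sinθ ⇒ φ = -12.076°; ω_rod = −rω cosθ/√(L²−r²sin²θ) = +9.6638 rad/s.
V_P = V_A + ω_rod × AP, with AP = 0.0773 m along the rod.
Components: V_Px = −rω sinθ − a·ω_rod·sinφ = -17.452 m/s;  V_Py = rω cosθ + a·ω_rod·cosφ = -1.2446 m/s.
|V_P| = √(V_Px² + V_Py²) = 17.496 m/s.

17.5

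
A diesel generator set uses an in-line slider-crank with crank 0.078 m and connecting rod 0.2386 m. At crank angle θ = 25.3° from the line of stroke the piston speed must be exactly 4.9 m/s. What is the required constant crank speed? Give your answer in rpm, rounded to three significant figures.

1080

For an in-line slider-crank, |v_piston| = rω|sinθ|·[1 + r cosθ/√(L² − r² sin²θ)].
With r = 0.078 m, L = 0.2386 m, θ = 25.3°: the bracketed kinematic factor |dx/dθ| = 0.043283 m.
ω = v/|dx/dθ| = 4.9/0.043283 = 113.21 rad/s.
N = 60ω/(2π) = 1081.1 rpm.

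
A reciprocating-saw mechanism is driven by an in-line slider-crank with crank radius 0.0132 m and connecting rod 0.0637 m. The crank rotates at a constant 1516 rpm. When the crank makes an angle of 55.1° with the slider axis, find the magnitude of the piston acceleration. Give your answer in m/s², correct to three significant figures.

ω = 2π·1516/60 = 158.8 rad/s
x(θ) = r cosθ + √(L² − r² sin²θ); with ω constant, a = ω²·d²x/dθ².
d²x/dθ² = −r cosθ − r²(cos2θ)/√u − r⁴ sin²2θ/(4u^{3/2}),  u = L² − r² sin²θ = 0.00394049 m².
Substituting r = 0.0132 m, L = 0.0637 m, θ = 55.1°: d²x/dθ² = -0.0066209 m.
a = ω²·d²x/dθ² = (158.8)²·(-0.0066209) = -166.87 m/s²;  |a| = 166.87 m/s².

167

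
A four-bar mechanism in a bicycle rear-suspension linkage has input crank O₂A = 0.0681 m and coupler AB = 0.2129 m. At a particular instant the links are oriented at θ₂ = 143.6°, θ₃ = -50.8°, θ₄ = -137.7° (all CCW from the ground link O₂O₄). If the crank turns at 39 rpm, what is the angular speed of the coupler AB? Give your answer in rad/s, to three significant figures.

1.28

ω₂ = 4.084 rad/s (from 39 rpm).
Differentiating the loop-closure r₂e^{iθ₂}+r₃e^{iθ₃}=r₁+r₄e^{iθ₄} gives r₂ω₂e^{iθ₂}+r₃ω₃e^{iθ₃}=r₄ω₄e^{iθ₄}.
Eliminating the other unknown: ω₃ = r₂ω₂ sin(θ₄−θ₂) / [r₃ sin(θ₃−θ₄)].
Numerator sine = +0.98061; denominator sine = +0.99854.
Result = 0.0681·4.084·(+0.98061) / (0.2129·(+0.99854)) = +1.2829 rad/s; magnitude 1.2829 rad/s.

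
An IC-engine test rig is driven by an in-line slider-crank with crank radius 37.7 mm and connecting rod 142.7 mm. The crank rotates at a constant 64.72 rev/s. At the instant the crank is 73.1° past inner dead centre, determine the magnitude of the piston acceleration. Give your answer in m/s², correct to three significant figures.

ω = 2π·64.7 = 406.6 rad/s
x(θ) = r cosθ + √(L² − r² sin²θ); with ω constant, a = ω²·d²x/dθ².
d²x/dθ² = −r cosθ − r²(cos2θ)/√u − r⁴ sin²2θ/(4u^{3/2}),  u = L² − r² sin²θ = 0.0190621 m².
Substituting r = 0.0377 m, L = 0.1427 m, θ = 73.1°: d²x/dθ² = -0.0024644 m.
a = ω²·d²x/dθ² = (406.6)²·(-0.0024644) = -407.53 m/s²;  |a| = 407.53 m/s².

408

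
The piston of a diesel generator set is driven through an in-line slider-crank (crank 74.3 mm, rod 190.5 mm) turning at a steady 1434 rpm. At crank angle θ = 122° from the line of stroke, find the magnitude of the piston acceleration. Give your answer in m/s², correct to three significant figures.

ω = 2π·1434/60 = 150.2 rad/s
x(θ) = r cosθ + √(L² − r² sin²θ); with ω constant, a = ω²·d²x/dθ².
d²x/dθ² = −r cosθ − r²(cos2θ)/√u − r⁴ sin²2θ/(4u^{3/2}),  u = L² − r² sin²θ = 0.03232 m².
Substituting r = 0.0743 m, L = 0.1905 m, θ = 122°: d²x/dθ² = +0.051775 m.
a = ω²·d²x/dθ² = (150.2)²·(+0.051775) = +1167.5 m/s²;  |a| = 1167.5 m/s².

1170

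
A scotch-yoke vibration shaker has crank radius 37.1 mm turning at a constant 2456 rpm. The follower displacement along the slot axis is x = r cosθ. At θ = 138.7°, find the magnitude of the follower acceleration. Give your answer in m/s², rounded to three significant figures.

1840

ω = 257.2 rad/s (from 2456 rpm).
x = r cosθ ⇒ ẍ = −rω² cosθ (ω constant).
|a| = rω²|cosθ| = 0.0371·(257.2)²·|cos 138.7°| = 1843.7 m/s².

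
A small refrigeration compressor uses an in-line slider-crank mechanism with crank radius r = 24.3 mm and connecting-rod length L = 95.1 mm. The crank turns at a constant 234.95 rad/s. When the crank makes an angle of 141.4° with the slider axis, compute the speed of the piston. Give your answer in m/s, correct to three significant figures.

2.84

ω = 234.9 rad/s
For an in-line slider-crank, x = r cosθ + √(L² − r² sin²θ), so v = −rω sinθ·[1 + r cosθ/√(L² − r² sin²θ)].
With r = 0.0243 m, L = 0.0951 m, θ = 141.4°: √(L² − r² sin²θ) = 0.093884 m.
v = −0.0243·234.9·0.62388·[1 + 0.0243·-0.78152/0.093884] = -2.8414 m/s.
|v| = 2.8414 m/s.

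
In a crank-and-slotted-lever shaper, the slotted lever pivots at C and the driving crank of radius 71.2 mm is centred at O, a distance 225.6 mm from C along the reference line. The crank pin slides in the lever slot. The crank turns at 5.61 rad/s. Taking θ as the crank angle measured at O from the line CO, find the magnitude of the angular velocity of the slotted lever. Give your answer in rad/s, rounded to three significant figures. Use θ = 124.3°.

ω = 5.61 rad/s
Crank pin A relative to C: A = (d + r cosθ, r sinθ); lever angle φ = atan2(r sinθ, d + r cosθ).
Differentiating tanφ: φ̇ = rω(d cosθ + r)/(d² + r² + 2dr cosθ).
d² + r² + 2dr cosθ = |CA|² = 0.0378613 m²;  d cosθ + r = -0.055931 m.
|ω_lever| = |0.0712·5.61·-0.055931| / 0.0378613 = 0.59007 rad/s.

0.590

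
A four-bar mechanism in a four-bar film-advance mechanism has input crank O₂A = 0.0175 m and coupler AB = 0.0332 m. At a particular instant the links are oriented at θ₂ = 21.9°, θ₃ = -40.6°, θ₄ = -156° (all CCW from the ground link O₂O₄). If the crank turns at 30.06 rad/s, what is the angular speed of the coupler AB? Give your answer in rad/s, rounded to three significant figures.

0.643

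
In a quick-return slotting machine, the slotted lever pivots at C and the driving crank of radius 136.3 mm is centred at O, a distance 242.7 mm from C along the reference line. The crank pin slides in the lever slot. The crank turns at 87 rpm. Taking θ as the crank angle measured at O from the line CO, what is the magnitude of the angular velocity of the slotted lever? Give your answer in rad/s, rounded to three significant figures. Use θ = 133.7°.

ω = 9.111 rad/s (from 87 rpm).
Crank pin A relative to C: A = (d + r cosθ, r sinθ); lever angle φ = atan2(r sinθ, d + r cosθ).
Differentiating tanφ: φ̇ = rω(d cosθ + r)/(d² + r² + 2dr cosθ).
d² + r² + 2dr cosθ = |CA|² = 0.0317722 m²;  d cosθ + r = -0.031377 m.
|ω_lever| = |0.1363·9.111·-0.031377| / 0.0317722 = 1.2263 rad/s.

1.23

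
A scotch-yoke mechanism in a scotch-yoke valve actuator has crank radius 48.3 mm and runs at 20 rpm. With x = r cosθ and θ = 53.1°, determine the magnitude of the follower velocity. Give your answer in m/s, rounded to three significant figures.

0.0809

ω = 2.094 rad/s (from 20 rpm).
x = r cosθ ⇒ ẋ = −rω sinθ.
|v| = rω|sinθ| = 0.0483·2.094·|sin 53.1°| = 0.080896 m/s.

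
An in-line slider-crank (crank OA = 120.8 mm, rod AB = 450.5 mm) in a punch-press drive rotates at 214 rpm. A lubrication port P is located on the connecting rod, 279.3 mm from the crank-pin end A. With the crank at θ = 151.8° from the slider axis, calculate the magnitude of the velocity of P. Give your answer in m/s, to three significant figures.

1.42

ω = 22.41 rad/s.  Crank-pin speed |V_A| = rω = 2.7071 m/s, perpendicular to OA.
Rod angle: sinφ = −(r/L) sinθ ⇒ φ = -7.280°; ω_rod = −rω cosθ/√(L²−r²sin²θ) = +5.3389 rad/s.
V_P = V_A + ω_rod × AP, with AP = 0.2793 m along the rod.
Components: V_Px = −rω sinθ − a·ω_rod·sinφ = -1.0903 m/s;  V_Py = rω cosθ + a·ω_rod·cosφ = -0.90666 m/s.
|V_P| = √(V_Px² + V_Py²) = 1.418 m/s.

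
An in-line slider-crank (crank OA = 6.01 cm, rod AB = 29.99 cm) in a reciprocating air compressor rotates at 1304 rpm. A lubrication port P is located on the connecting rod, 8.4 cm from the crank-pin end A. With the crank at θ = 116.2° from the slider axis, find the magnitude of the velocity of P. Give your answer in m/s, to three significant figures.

ω = 136.6 rad/s.  Crank-pin speed |V_A| = rω = 8.2069 m/s, perpendicular to OA.
Rod angle: sinφ = −(r/L) sinθ ⇒ φ = -10.359°; ω_rod = −rω cosθ/√(L²−r²sin²θ) = +12.282 rad/s.
V_P = V_A + ω_rod × AP, with AP = 0.084 m along the rod.
Components: V_Px = −rω sinθ − a·ω_rod·sinφ = -7.1782 m/s;  V_Py = rω cosθ + a·ω_rod·cosφ = -2.6085 m/s.
|V_P| = √(V_Px² + V_Py²) = 7.6375 m/s.

7.64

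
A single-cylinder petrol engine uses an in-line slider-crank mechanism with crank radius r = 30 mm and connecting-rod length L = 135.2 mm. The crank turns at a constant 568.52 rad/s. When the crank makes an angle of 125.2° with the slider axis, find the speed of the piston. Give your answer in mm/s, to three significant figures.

12100

ω = 568.5 rad/s
For an in-line slider-crank, x = r cosθ + √(L² − r² sin²θ), so v = −rω sinθ·[1 + r cosθ/√(L² − r² sin²θ)].
With r = 0.03 m, L = 0.1352 m, θ = 125.2°: √(L² − r² sin²θ) = 0.13296 m.
v = −0.03·568.5·0.81714·[1 + 0.03·-0.57643/0.13296] = -12.124 m/s.
|v| = 12.124 m/s = 12124 mm/s.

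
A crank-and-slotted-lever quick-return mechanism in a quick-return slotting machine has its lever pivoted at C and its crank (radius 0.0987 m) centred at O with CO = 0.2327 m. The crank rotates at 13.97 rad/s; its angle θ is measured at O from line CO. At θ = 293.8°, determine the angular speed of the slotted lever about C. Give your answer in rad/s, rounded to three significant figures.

ω = 13.97 rad/s
Crank pin A relative to C: A = (d + r cosθ, r sinθ); lever angle φ = atan2(r sinθ, d + r cosθ).
Differentiating tanφ: φ̇ = rω(d cosθ + r)/(d² + r² + 2dr cosθ).
d² + r² + 2dr cosθ = |CA|² = 0.0824278 m²;  d cosθ + r = +0.1926 m.
|ω_lever| = |0.0987·13.97·+0.1926| / 0.0824278 = 3.2219 rad/s.

3.22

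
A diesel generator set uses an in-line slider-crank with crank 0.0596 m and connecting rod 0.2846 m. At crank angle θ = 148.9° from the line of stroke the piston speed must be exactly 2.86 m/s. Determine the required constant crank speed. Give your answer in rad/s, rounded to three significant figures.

113

For an in-line slider-crank, |v_piston| = rω|sinθ|·[1 + r cosθ/√(L² − r² sin²θ)].
With r = 0.0596 m, L = 0.2846 m, θ = 148.9°: the bracketed kinematic factor |dx/dθ| = 0.025232 m.
ω = v/|dx/dθ| = 2.86/0.025232 = 113.35 rad/s.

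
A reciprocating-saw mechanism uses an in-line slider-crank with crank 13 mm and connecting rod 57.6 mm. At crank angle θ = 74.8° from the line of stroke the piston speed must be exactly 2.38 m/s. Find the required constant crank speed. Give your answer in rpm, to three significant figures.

1710

For an in-line slider-crank, |v_piston| = rω|sinθ|·[1 + r cosθ/√(L² − r² sin²θ)].
With r = 0.013 m, L = 0.0576 m, θ = 74.8°: the bracketed kinematic factor |dx/dθ| = 0.013306 m.
ω = v/|dx/dθ| = 2.38/0.013306 = 178.87 rad/s.
N = 60ω/(2π) = 1708.1 rpm.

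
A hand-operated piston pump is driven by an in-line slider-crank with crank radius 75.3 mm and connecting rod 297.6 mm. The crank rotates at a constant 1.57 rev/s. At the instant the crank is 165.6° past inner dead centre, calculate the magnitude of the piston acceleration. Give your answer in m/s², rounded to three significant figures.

5.46

ω = 2π·1.57 = 9.865 rad/s
x(θ) = r cosθ + √(L² − r² sin²θ); with ω constant, a = ω²·d²x/dθ².
d²x/dθ² = −r cosθ − r²(cos2θ)/√u − r⁴ sin²2θ/(4u^{3/2}),  u = L² − r² sin²θ = 0.0882151 m².
Substituting r = 0.0753 m, L = 0.2976 m, θ = 165.6°: d²x/dθ² = +0.056134 m.
a = ω²·d²x/dθ² = (9.865)²·(+0.056134) = +5.4624 m/s²;  |a| = 5.4624 m/s².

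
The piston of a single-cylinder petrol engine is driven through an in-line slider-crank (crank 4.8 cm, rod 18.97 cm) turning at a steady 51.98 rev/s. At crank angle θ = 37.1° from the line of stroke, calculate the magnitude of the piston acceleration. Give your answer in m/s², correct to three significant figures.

4460

ω = 2π·52 = 326.6 rad/s
x(θ) = r cosθ + √(L² − r² sin²θ); with ω constant, a = ω²·d²x/dθ².
d²x/dθ² = −r cosθ − r²(cos2θ)/√u − r⁴ sin²2θ/(4u^{3/2}),  u = L² − r² sin²θ = 0.0351478 m².
Substituting r = 0.048 m, L = 0.1897 m, θ = 37.1°: d²x/dθ² = -0.041817 m.
a = ω²·d²x/dθ² = (326.6)²·(-0.041817) = -4460.5 m/s²;  |a| = 4460.5 m/s².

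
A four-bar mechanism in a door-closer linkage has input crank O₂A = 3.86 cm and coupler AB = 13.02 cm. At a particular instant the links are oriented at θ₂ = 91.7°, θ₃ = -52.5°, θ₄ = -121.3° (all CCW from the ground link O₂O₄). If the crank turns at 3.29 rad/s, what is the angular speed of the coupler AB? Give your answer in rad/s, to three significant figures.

0.570

ω₂ = 3.29 rad/s
Differentiating the loop-closure r₂e^{iθ₂}+r₃e^{iθ₃}=r₁+r₄e^{iθ₄} gives r₂ω₂e^{iθ₂}+r₃ω₃e^{iθ₃}=r₄ω₄e^{iθ₄}.
Eliminating the other unknown: ω₃ = r₂ω₂ sin(θ₄−θ₂) / [r₃ sin(θ₃−θ₄)].
Numerator sine = +0.54464; denominator sine = +0.93232.
Result = 0.0386·3.29·(+0.54464) / (0.1302·(+0.93232)) = +0.56979 rad/s; magnitude 0.56979 rad/s.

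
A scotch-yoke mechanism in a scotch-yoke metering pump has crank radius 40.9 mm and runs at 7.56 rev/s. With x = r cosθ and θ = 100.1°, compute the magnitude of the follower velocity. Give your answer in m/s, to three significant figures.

1.91

ω = 47.5 rad/s (from 7.56 rev/s).
x = r cosθ ⇒ ẋ = −rω sinθ.
|v| = rω|sinθ| = 0.0409·47.5·|sin 100.1°| = 1.9127 m/s.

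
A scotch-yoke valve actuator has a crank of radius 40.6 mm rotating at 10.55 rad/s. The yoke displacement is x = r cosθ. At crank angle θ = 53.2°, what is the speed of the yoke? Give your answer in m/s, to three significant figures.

0.343

ω = 10.55 rad/s
x = r cosθ ⇒ ẋ = −rω sinθ.
|v| = rω|sinθ| = 0.0406·10.55·|sin 53.2°| = 0.34298 m/s.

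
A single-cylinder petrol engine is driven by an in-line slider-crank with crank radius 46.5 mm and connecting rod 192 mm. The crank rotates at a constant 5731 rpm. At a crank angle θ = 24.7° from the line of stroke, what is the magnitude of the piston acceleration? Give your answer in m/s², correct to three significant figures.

ω = 2π·5731/60 = 600.1 rad/s
x(θ) = r cosθ + √(L² − r² sin²θ); with ω constant, a = ω²·d²x/dθ².
d²x/dθ² = −r cosθ − r²(cos2θ)/√u − r⁴ sin²2θ/(4u^{3/2}),  u = L² − r² sin²θ = 0.0364864 m².
Substituting r = 0.0465 m, L = 0.192 m, θ = 24.7°: d²x/dθ² = -0.049709 m.
a = ω²·d²x/dθ² = (600.1)²·(-0.049709) = -17904 m/s²;  |a| = 17904 m/s².

17900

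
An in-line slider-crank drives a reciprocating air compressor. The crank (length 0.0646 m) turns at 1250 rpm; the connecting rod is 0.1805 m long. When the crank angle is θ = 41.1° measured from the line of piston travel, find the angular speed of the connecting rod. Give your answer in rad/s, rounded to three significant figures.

ω = 130.9 rad/s (converted from 1250 rpm).
The rod makes angle φ with the slider axis where L sinφ = r sinθ; differentiating, L cosφ·φ̇ = r ω cosθ.
L cosφ = √(L² − r² sin²θ) = 0.17543 m.
|ω_rod| = r ω |cosθ| / √(L² − r² sin²θ) = 0.0646·130.9·0.75356/0.17543 = 36.323 rad/s.

36.3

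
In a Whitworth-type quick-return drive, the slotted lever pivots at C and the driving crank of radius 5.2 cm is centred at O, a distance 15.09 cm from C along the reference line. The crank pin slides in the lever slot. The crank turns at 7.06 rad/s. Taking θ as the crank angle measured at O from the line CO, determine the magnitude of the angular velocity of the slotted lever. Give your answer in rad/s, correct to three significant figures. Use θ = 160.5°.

3.10

ω = 7.06 rad/s
Crank pin A relative to C: A = (d + r cosθ, r sinθ); lever angle φ = atan2(r sinθ, d + r cosθ).
Differentiating tanφ: φ̇ = rω(d cosθ + r)/(d² + r² + 2dr cosθ).
d² + r² + 2dr cosθ = |CA|² = 0.0106814 m²;  d cosθ + r = -0.090245 m.
|ω_lever| = |0.052·7.06·-0.090245| / 0.0106814 = 3.1017 rad/s.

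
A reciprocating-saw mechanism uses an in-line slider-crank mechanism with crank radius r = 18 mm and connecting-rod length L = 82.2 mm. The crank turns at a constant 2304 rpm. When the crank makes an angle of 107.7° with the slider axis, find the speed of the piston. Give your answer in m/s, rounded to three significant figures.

3.86

ω = 2π·2304/60 = 241.3 rad/s
For an in-line slider-crank, x = r cosθ + √(L² − r² sin²θ), so v = −rω sinθ·[1 + r cosθ/√(L² − r² sin²θ)].
With r = 0.018 m, L = 0.0822 m, θ = 107.7°: √(L² − r² sin²θ) = 0.080391 m.
v = −0.018·241.3·0.95266·[1 + 0.018·-0.30403/0.080391] = -3.8557 m/s.
|v| = 3.8557 m/s.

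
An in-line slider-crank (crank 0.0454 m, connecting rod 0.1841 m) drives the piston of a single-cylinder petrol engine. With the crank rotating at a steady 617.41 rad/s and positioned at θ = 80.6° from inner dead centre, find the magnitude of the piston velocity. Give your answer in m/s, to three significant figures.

28.8

ω = 617.4 rad/s
For an in-line slider-crank, x = r cosθ + √(L² − r² sin²θ), so v = −rω sinθ·[1 + r cosθ/√(L² − r² sin²θ)].
With r = 0.0454 m, L = 0.1841 m, θ = 80.6°: √(L² − r² sin²θ) = 0.17857 m.
v = −0.0454·617.4·0.98657·[1 + 0.0454·0.16333/0.17857] = -28.802 m/s.
|v| = 28.802 m/s.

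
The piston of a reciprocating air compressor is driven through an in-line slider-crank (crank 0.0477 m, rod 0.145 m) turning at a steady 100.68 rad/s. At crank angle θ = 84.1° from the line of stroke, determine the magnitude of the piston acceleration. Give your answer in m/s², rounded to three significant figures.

ω = 100.7 rad/s
x(θ) = r cosθ + √(L² − r² sin²θ); with ω constant, a = ω²·d²x/dθ².
d²x/dθ² = −r cosθ − r²(cos2θ)/√u − r⁴ sin²2θ/(4u^{3/2}),  u = L² − r² sin²θ = 0.0187738 m².
Substituting r = 0.0477 m, L = 0.145 m, θ = 84.1°: d²x/dθ² = +0.011331 m.
a = ω²·d²x/dθ² = (100.7)²·(+0.011331) = +114.85 m/s²;  |a| = 114.85 m/s².

115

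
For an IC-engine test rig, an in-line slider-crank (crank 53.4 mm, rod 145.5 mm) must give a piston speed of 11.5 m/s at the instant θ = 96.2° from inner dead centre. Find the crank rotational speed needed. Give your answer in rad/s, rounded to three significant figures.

For an in-line slider-crank, |v_piston| = rω|sinθ|·[1 + r cosθ/√(L² − r² sin²θ)].
With r = 0.0534 m, L = 0.1455 m, θ = 96.2°: the bracketed kinematic factor |dx/dθ| = 0.050828 m.
ω = v/|dx/dθ| = 11.5/0.050828 = 226.25 rad/s.

226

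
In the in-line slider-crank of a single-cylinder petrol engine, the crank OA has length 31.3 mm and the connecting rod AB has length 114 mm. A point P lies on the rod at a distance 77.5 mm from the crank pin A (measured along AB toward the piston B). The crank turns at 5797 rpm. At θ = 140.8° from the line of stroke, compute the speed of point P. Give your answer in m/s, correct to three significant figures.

11.3

ω = 607.1 rad/s.  Crank-pin speed |V_A| = rω = 19.001 m/s, perpendicular to OA.
Rod angle: sinφ = −(r/L) sinθ ⇒ φ = -9.993°; ω_rod = −rω cosθ/√(L²−r²sin²θ) = +131.15 rad/s.
V_P = V_A + ω_rod × AP, with AP = 0.0775 m along the rod.
Components: V_Px = −rω sinθ − a·ω_rod·sinφ = -10.245 m/s;  V_Py = rω cosθ + a·ω_rod·cosφ = -4.7145 m/s.
|V_P| = √(V_Px² + V_Py²) = 11.278 m/s.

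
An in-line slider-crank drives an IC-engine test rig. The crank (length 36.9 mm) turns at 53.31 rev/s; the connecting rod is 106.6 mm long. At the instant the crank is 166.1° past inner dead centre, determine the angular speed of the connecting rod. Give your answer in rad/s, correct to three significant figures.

ω = 335 rad/s (converted from 53.31 rev/s).
The rod makes angle φ with the slider axis where L sinφ = r sinθ; differentiating, L cosφ·φ̇ = r ω cosθ.
L cosφ = √(L² − r² sin²θ) = 0.10623 m.
|ω_rod| = r ω |cosθ| / √(L² − r² sin²θ) = 0.0369·335·0.97072/0.10623 = 112.94 rad/s.

113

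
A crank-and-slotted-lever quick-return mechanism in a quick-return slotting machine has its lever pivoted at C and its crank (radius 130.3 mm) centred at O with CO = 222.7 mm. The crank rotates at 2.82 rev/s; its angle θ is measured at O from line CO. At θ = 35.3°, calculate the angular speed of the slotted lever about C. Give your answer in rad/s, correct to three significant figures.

6.32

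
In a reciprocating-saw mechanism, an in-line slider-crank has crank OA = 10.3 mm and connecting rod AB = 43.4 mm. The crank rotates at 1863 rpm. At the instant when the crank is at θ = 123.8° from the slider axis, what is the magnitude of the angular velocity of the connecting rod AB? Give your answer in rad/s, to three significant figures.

ω = 195.1 rad/s (converted from 1863 rpm).
The rod makes angle φ with the slider axis where L sinφ = r sinθ; differentiating, L cosφ·φ̇ = r ω cosθ.
L cosφ = √(L² − r² sin²θ) = 0.042548 m.
|ω_rod| = r ω |cosθ| / √(L² − r² sin²θ) = 0.0103·195.1·0.55630/0.042548 = 26.273 rad/s.

26.3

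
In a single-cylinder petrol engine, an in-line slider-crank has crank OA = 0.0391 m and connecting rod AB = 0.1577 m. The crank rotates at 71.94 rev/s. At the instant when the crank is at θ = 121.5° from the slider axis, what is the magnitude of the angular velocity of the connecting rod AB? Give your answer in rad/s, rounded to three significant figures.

59.9

ω = 452 rad/s (converted from 71.94 rev/s).
The rod makes angle φ with the slider axis where L sinφ = r sinθ; differentiating, L cosφ·φ̇ = r ω cosθ.
L cosφ = √(L² − r² sin²θ) = 0.15414 m.
|ω_rod| = r ω |cosθ| / √(L² − r² sin²θ) = 0.0391·452·0.52250/0.15414 = 59.911 rad/s.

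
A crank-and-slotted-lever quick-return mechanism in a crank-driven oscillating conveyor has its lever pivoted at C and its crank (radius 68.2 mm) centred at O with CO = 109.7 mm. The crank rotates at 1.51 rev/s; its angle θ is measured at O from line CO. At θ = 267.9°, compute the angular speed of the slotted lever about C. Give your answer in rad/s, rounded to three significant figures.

ω = 9.488 rad/s (from 1.51 rev/s).
Crank pin A relative to C: A = (d + r cosθ, r sinθ); lever angle φ = atan2(r sinθ, d + r cosθ).
Differentiating tanφ: φ̇ = rω(d cosθ + r)/(d² + r² + 2dr cosθ).
d² + r² + 2dr cosθ = |CA|² = 0.016137 m²;  d cosθ + r = +0.06418 m.
|ω_lever| = |0.0682·9.488·+0.06418| / 0.016137 = 2.5735 rad/s.

2.57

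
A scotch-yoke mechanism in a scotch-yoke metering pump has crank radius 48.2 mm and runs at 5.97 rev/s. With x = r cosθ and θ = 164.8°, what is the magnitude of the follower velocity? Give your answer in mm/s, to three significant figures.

ω = 37.51 rad/s (from 5.97 rev/s).
x = r cosθ ⇒ ẋ = −rω sinθ.
|v| = rω|sinθ| = 0.0482·37.51·|sin 164.8°| = 0.47404 m/s = 474.04 mm/s.

474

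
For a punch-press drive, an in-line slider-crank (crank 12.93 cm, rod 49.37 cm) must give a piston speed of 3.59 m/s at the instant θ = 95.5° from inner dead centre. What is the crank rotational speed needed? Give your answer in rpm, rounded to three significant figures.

For an in-line slider-crank, |v_piston| = rω|sinθ|·[1 + r cosθ/√(L² − r² sin²θ)].
With r = 0.1293 m, L = 0.4937 m, θ = 95.5°: the bracketed kinematic factor |dx/dθ| = 0.12536 m.
ω = v/|dx/dθ| = 3.59/0.12536 = 28.638 rad/s.
N = 60ω/(2π) = 273.47 rpm.

273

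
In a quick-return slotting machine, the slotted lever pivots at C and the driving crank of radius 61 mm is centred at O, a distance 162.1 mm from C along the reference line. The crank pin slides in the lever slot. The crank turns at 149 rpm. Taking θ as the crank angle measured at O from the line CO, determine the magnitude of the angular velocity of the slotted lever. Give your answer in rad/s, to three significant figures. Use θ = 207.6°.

6.31

ω = 15.6 rad/s (from 149 rpm).
Crank pin A relative to C: A = (d + r cosθ, r sinθ); lever angle φ = atan2(r sinθ, d + r cosθ).
Differentiating tanφ: φ̇ = rω(d cosθ + r)/(d² + r² + 2dr cosθ).
d² + r² + 2dr cosθ = |CA|² = 0.0124717 m²;  d cosθ + r = -0.082654 m.
|ω_lever| = |0.061·15.6·-0.082654| / 0.0124717 = 6.3079 rad/s.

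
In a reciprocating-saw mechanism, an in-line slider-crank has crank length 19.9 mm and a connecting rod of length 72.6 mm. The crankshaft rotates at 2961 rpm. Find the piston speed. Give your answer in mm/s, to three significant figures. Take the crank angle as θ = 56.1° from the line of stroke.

ω = 2π·2961/60 = 310.1 rad/s
For an in-line slider-crank, x = r cosθ + √(L² − r² sin²θ), so v = −rω sinθ·[1 + r cosθ/√(L² − r² sin²θ)].
With r = 0.0199 m, L = 0.0726 m, θ = 56.1°: √(L² − r² sin²θ) = 0.070696 m.
v = −0.0199·310.1·0.83001·[1 + 0.0199·0.55775/0.070696] = -5.9257 m/s.
|v| = 5.9257 m/s = 5925.7 mm/s.

5930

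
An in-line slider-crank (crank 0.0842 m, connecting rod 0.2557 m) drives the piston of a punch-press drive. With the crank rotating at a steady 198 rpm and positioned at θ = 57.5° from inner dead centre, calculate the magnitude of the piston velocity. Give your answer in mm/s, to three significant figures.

1740

ω = 2π·198/60 = 20.73 rad/s
For an in-line slider-crank, x = r cosθ + √(L² − r² sin²θ), so v = −rω sinθ·[1 + r cosθ/√(L² − r² sin²θ)].
With r = 0.0842 m, L = 0.2557 m, θ = 57.5°: √(L² − r² sin²θ) = 0.24564 m.
v = −0.0842·20.73·0.84339·[1 + 0.0842·0.53730/0.24564] = -1.7436 m/s.
|v| = 1.7436 m/s = 1743.6 mm/s.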